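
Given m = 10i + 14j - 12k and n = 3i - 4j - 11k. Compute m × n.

i: 14·(-11) - (-12)·(-4) = -154 - 48 = -202
j: (-12)·3 - 10·(-11) = -36 - (-110) = 74
k: 10·(-4) - 14·3 = -40 - 42 = -82
m × n = (-202, 74, -82)

(-202, 74, -82)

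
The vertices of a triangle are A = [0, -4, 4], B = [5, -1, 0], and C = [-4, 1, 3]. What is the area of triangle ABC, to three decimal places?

AB = (5, 3, -4),  AC = (-4, 5, -1)
i: 3·(-1) - (-4)·5 = -3 - (-20) = 17
j: (-4)·(-4) - 5·(-1) = 16 - (-5) = 21
k: 5·5 - 3·(-4) = 25 - (-12) = 37
AB × AC = (17, 21, 37)
|AB × AC| = √2099 ≈ 45.8148
area = ½ · 45.8148 ≈ 22.907

22.907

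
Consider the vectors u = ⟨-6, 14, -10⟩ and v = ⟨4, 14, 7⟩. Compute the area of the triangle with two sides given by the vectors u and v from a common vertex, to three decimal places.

i: 14·7 - (-10)·14 = 98 - (-140) = 238
j: (-10)·4 - (-6)·7 = -40 - (-42) = 2
k: (-6)·14 - 14·4 = -84 - 56 = -140
u × v = (238, 2, -140)
|u × v| = √(238² + 2² + (-140)²) = √76248 ≈ 276.1304
area = ½ · 276.1304 ≈ 138.065

138.065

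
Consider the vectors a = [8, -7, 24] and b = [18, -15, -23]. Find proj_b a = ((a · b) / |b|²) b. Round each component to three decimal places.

a · b = 8·18 + (-7)·(-15) + 24·(-23) = 144 + 105 - 552 = -303
|b|² = 324 + 225 + 529 = 1078
proj_b a = (-303/1078) · (18, -15, -23) ≈ (-5.059, 4.216, 6.465)

(-5.059, 4.216, 6.465)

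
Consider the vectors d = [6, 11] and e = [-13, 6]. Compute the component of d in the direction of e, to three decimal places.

-0.838

d · e = 6·(-13) + 11·6 = -78 + 66 = -12
|e| = √(169 + 36) = √205 ≈ 14.3178
comp_e d = -12 / √205 ≈ -0.838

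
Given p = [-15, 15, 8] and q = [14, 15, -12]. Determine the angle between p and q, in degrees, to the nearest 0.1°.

98.6

p · q = (-15)·14 + 15·15 + 8·(-12) = -210 + 225 - 96 = -81
|p|² = 225 + 225 + 64 = 514,  |p| = √514 ≈ 22.671568
|q|² = 196 + 225 + 144 = 565,  |q| = √565 ≈ 23.769729
cos θ = -81 / (22.671568 · 23.769729) ≈ -0.15031
θ = arccos(-0.15031) ≈ 98.6°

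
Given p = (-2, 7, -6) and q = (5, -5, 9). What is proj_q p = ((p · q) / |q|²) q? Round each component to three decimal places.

(-3.779, 3.779, -6.802)

p · q = (-2)·5 + 7·(-5) + (-6)·9 = -10 - 35 - 54 = -99
|q|² = 25 + 25 + 81 = 131
proj_q p = (-99/131) · (5, -5, 9) ≈ (-3.779, 3.779, -6.802)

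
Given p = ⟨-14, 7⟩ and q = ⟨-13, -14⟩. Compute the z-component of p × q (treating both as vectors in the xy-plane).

(-14)·(-14) - 7·(-13) = 196 - (-91) = 287

287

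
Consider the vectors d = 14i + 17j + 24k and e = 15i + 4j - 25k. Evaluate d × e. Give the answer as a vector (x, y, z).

(-521, 710, -199)

i: 17·(-25) - 24·4 = -425 - 96 = -521
j: 24·15 - 14·(-25) = 360 - (-350) = 710
k: 14·4 - 17·15 = 56 - 255 = -199
d × e = (-521, 710, -199)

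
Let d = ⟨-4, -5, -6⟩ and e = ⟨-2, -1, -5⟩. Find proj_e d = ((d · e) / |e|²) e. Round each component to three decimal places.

d · e = (-4)·(-2) + (-5)·(-1) + (-6)·(-5) = 8 + 5 + 30 = 43
|e|² = 4 + 1 + 25 = 30
proj_e d = (43/30) · (-2, -1, -5) ≈ (-2.867, -1.433, -7.167)

(-2.867, -1.433, -7.167)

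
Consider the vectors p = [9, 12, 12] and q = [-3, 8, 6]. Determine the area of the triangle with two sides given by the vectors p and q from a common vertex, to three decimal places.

i: 12·6 - 12·8 = 72 - 96 = -24
j: 12·(-3) - 9·6 = -36 - 54 = -90
k: 9·8 - 12·(-3) = 72 - (-36) = 108
p × q = (-24, -90, 108)
|p × q| = √((-24)² + (-90)² + 108²) = √20340 ≈ 142.6184
area = ½ · 142.6184 ≈ 71.309

71.309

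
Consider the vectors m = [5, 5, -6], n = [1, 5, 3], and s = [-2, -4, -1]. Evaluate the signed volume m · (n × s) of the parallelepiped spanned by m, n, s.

n × s:
i: 5·(-1) - 3·(-4) = -5 - (-12) = 7
j: 3·(-2) - 1·(-1) = -6 - (-1) = -5
k: 1·(-4) - 5·(-2) = -4 - (-10) = 6
n × s = (7, -5, 6)
m · (n × s) = 5·7 + 5·(-5) + (-6)·6 = 35 - 25 - 36 = -26

-26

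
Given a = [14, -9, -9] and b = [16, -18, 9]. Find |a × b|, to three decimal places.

i: (-9)·9 - (-9)·(-18) = -81 - 162 = -243
j: (-9)·16 - 14·9 = -144 - 126 = -270
k: 14·(-18) - (-9)·16 = -252 - (-144) = -108
a × b = (-243, -270, -108)
|a × b| = √((-243)² + (-270)² + (-108)²) = √143613 ≈ 378.9631

378.963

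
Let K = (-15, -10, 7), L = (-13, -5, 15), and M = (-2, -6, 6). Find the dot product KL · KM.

KL = L − K = (2, 5, 8)
KM = M − K = (13, 4, -1)
KL · KM = 2·13 + 5·4 + 8·(-1) = 26 + 20 - 8 = 38

38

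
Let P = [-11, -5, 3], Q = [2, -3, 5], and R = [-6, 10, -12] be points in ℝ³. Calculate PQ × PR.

(-60, 205, 185)

PQ = (13, 2, 2)
PR = (5, 15, -15)
i: 2·(-15) - 2·15 = -30 - 30 = -60
j: 2·5 - 13·(-15) = 10 - (-195) = 205
k: 13·15 - 2·5 = 195 - 10 = 185
PQ × PR = (-60, 205, 185)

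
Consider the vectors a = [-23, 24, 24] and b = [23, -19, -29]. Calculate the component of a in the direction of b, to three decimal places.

-40.404

a · b = (-23)·23 + 24·(-19) + 24·(-29) = -529 - 456 - 696 = -1681
|b| = √(529 + 361 + 841) = √1731 ≈ 41.6053
comp_b a = -1681 / √1731 ≈ -40.404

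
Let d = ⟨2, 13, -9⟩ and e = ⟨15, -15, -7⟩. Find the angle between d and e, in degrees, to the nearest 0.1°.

d · e = 2·15 + 13·(-15) + (-9)·(-7) = 30 - 195 + 63 = -102
|d|² = 4 + 169 + 81 = 254,  |d| = √254 ≈ 15.937377
|e|² = 225 + 225 + 49 = 499,  |e| = √499 ≈ 22.338308
cos θ = -102 / (15.937377 · 22.338308) ≈ -0.28651
θ = arccos(-0.28651) ≈ 106.6°

106.6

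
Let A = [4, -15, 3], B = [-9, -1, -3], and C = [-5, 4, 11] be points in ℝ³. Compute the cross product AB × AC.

AB = (-13, 14, -6)
AC = (-9, 19, 8)
i: 14·8 - (-6)·19 = 112 - (-114) = 226
j: (-6)·(-9) - (-13)·8 = 54 - (-104) = 158
k: (-13)·19 - 14·(-9) = -247 - (-126) = -121
AB × AC = (226, 158, -121)

(226, 158, -121)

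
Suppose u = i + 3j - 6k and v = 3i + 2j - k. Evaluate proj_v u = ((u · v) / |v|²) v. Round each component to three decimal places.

u · v = 1·3 + 3·2 + (-6)·(-1) = 3 + 6 + 6 = 15
|v|² = 9 + 4 + 1 = 14
proj_v u = (15/14) · (3, 2, -1) ≈ (3.214, 2.143, -1.071)

(3.214, 2.143, -1.071)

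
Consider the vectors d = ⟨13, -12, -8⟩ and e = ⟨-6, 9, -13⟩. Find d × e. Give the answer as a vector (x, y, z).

i: (-12)·(-13) - (-8)·9 = 156 - (-72) = 228
j: (-8)·(-6) - 13·(-13) = 48 - (-169) = 217
k: 13·9 - (-12)·(-6) = 117 - 72 = 45
d × e = (228, 217, 45)

(228, 217, 45)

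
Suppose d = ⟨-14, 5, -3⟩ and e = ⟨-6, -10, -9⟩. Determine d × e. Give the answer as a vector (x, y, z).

(-75, -108, 170)

i: 5·(-9) - (-3)·(-10) = -45 - 30 = -75
j: (-3)·(-6) - (-14)·(-9) = 18 - 126 = -108
k: (-14)·(-10) - 5·(-6) = 140 - (-30) = 170
d × e = (-75, -108, 170)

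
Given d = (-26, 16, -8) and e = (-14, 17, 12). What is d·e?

d · e = (-26)·(-14) + 16·17 + (-8)·12 = 364 + 272 - 96 = 540

540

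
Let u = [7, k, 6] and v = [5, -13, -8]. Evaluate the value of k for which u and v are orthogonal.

-1

u · v = 7·5 + k·(-13) + 6·(-8) = -13 - 13k
Set equal to 0: -13k = 13, so k = -1.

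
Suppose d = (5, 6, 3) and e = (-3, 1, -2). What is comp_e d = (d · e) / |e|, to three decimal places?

d · e = 5·(-3) + 6·1 + 3·(-2) = -15 + 6 - 6 = -15
|e| = √(9 + 1 + 4) = √14 ≈ 3.7417
comp_e d = -15 / √14 ≈ -4.009

-4.009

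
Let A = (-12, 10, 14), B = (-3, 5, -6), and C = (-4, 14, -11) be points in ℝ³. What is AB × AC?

(205, 65, 76)

AB = (9, -5, -20)
AC = (8, 4, -25)
i: (-5)·(-25) - (-20)·4 = 125 - (-80) = 205
j: (-20)·8 - 9·(-25) = -160 - (-225) = 65
k: 9·4 - (-5)·8 = 36 - (-40) = 76
AB × AC = (205, 65, 76)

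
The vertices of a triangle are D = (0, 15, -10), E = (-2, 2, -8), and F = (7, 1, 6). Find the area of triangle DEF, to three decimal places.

DE = (-2, -13, 2),  DF = (7, -14, 16)
i: (-13)·16 - 2·(-14) = -208 - (-28) = -180
j: 2·7 - (-2)·16 = 14 - (-32) = 46
k: (-2)·(-14) - (-13)·7 = 28 - (-91) = 119
DE × DF = (-180, 46, 119)
|DE × DF| = √48677 ≈ 220.6286
area = ½ · 220.6286 ≈ 110.314

110.314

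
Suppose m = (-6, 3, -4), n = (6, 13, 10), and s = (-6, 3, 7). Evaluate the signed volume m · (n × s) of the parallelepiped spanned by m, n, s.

n × s:
i: 13·7 - 10·3 = 91 - 30 = 61
j: 10·(-6) - 6·7 = -60 - 42 = -102
k: 6·3 - 13·(-6) = 18 - (-78) = 96
n × s = (61, -102, 96)
m · (n × s) = (-6)·61 + 3·(-102) + (-4)·96 = -366 - 306 - 384 = -1056

-1056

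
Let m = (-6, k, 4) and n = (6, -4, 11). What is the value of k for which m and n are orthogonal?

m · n = (-6)·6 + k·(-4) + 4·11 = 8 - 4k
Set equal to 0: -4k = -8, so k = 2.

2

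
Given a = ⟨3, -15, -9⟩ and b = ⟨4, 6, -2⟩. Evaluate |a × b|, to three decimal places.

i: (-15)·(-2) - (-9)·6 = 30 - (-54) = 84
j: (-9)·4 - 3·(-2) = -36 - (-6) = -30
k: 3·6 - (-15)·4 = 18 - (-60) = 78
a × b = (84, -30, 78)
|a × b| = √(84² + (-30)² + 78²) = √14040 ≈ 118.4905

118.491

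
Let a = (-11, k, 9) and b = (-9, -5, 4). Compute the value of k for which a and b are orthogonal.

a · b = (-11)·(-9) + k·(-5) + 9·4 = 135 - 5k
Set equal to 0: -5k = -135, so k = 27.

27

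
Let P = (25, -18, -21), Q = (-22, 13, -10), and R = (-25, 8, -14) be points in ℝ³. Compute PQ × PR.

PQ = (-47, 31, 11)
PR = (-50, 26, 7)
i: 31·7 - 11·26 = 217 - 286 = -69
j: 11·(-50) - (-47)·7 = -550 - (-329) = -221
k: (-47)·26 - 31·(-50) = -1222 - (-1550) = 328
PQ × PR = (-69, -221, 328)

(-69, -221, 328)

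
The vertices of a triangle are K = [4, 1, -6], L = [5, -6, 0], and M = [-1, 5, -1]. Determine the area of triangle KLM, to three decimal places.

KL = (1, -7, 6),  KM = (-5, 4, 5)
i: (-7)·5 - 6·4 = -35 - 24 = -59
j: 6·(-5) - 1·5 = -30 - 5 = -35
k: 1·4 - (-7)·(-5) = 4 - 35 = -31
KL × KM = (-59, -35, -31)
|KL × KM| = √5667 ≈ 75.2795
area = ½ · 75.2795 ≈ 37.640

37.640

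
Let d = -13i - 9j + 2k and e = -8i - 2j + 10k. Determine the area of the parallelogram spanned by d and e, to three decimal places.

150.027

i: (-9)·10 - 2·(-2) = -90 - (-4) = -86
j: 2·(-8) - (-13)·10 = -16 - (-130) = 114
k: (-13)·(-2) - (-9)·(-8) = 26 - 72 = -46
d × e = (-86, 114, -46)
|d × e| = √((-86)² + 114² + (-46)²) = √22508 ≈ 150.0267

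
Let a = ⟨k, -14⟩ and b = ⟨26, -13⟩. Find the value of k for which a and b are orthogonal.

-7

a · b = k·26 + (-14)·(-13) = 182 + 26k
Set equal to 0: 26k = -182, so k = -7.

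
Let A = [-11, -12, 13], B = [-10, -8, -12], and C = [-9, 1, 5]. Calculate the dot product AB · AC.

AB = B − A = (1, 4, -25)
AC = C − A = (2, 13, -8)
AB · AC = 1·2 + 4·13 + (-25)·(-8) = 2 + 52 + 200 = 254

254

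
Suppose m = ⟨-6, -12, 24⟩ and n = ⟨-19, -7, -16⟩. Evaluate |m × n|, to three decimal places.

i: (-12)·(-16) - 24·(-7) = 192 - (-168) = 360
j: 24·(-19) - (-6)·(-16) = -456 - 96 = -552
k: (-6)·(-7) - (-12)·(-19) = 42 - 228 = -186
m × n = (360, -552, -186)
|m × n| = √(360² + (-552)² + (-186)²) = √468900 ≈ 684.7627

684.763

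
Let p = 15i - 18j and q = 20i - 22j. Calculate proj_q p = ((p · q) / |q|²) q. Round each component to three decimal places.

(15.747, -17.321)

p · q = 15·20 + (-18)·(-22) = 300 + 396 = 696
|q|² = 400 + 484 = 884
proj_q p = (696/884) · (20, -22) ≈ (15.747, -17.321)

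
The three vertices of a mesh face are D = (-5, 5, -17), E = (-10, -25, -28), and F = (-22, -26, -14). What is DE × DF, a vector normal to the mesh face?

DE = (-5, -30, -11)
DF = (-17, -31, 3)
i: (-30)·3 - (-11)·(-31) = -90 - 341 = -431
j: (-11)·(-17) - (-5)·3 = 187 - (-15) = 202
k: (-5)·(-31) - (-30)·(-17) = 155 - 510 = -355
DE × DF = (-431, 202, -355)

(-431, 202, -355)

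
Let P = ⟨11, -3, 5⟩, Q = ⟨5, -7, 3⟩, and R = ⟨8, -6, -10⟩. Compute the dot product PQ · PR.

PQ = Q − P = (-6, -4, -2)
PR = R − P = (-3, -3, -15)
PQ · PR = (-6)·(-3) + (-4)·(-3) + (-2)·(-15) = 18 + 12 + 30 = 60

60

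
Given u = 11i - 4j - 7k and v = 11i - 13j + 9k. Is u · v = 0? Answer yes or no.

no

u · v = 11·11 + (-4)·(-13) + (-7)·9 = 121 + 52 - 63 = 110
Nonzero, so the vectors are not orthogonal.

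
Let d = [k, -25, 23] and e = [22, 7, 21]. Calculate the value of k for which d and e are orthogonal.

d · e = k·22 + (-25)·7 + 23·21 = 308 + 22k
Set equal to 0: 22k = -308, so k = -14.

-14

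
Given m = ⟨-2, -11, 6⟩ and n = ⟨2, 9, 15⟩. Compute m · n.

-13

m · n = (-2)·2 + (-11)·9 + 6·15 = -4 - 99 + 90 = -13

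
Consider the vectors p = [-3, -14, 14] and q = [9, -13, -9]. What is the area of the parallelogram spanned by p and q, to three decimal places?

363.167

i: (-14)·(-9) - 14·(-13) = 126 - (-182) = 308
j: 14·9 - (-3)·(-9) = 126 - 27 = 99
k: (-3)·(-13) - (-14)·9 = 39 - (-126) = 165
p × q = (308, 99, 165)
|p × q| = √(308² + 99² + 165²) = √131890 ≈ 363.1666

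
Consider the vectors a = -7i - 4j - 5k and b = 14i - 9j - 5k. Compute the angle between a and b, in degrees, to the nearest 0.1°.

a · b = (-7)·14 + (-4)·(-9) + (-5)·(-5) = -98 + 36 + 25 = -37
|a|² = 49 + 16 + 25 = 90,  |a| = √90 ≈ 9.486833
|b|² = 196 + 81 + 25 = 302,  |b| = √302 ≈ 17.378147
cos θ = -37 / (9.486833 · 17.378147) ≈ -0.22443
θ = arccos(-0.22443) ≈ 103.0°

103.0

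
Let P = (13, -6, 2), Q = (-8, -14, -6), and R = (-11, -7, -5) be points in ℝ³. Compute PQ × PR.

(48, 45, -171)

PQ = (-21, -8, -8)
PR = (-24, -1, -7)
i: (-8)·(-7) - (-8)·(-1) = 56 - 8 = 48
j: (-8)·(-24) - (-21)·(-7) = 192 - 147 = 45
k: (-21)·(-1) - (-8)·(-24) = 21 - 192 = -171
PQ × PR = (48, 45, -171)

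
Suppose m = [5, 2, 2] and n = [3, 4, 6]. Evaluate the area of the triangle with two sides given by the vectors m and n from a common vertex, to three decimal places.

14.036

i: 2·6 - 2·4 = 12 - 8 = 4
j: 2·3 - 5·6 = 6 - 30 = -24
k: 5·4 - 2·3 = 20 - 6 = 14
m × n = (4, -24, 14)
|m × n| = √(4² + (-24)² + 14²) = √788 ≈ 28.0713
area = ½ · 28.0713 ≈ 14.036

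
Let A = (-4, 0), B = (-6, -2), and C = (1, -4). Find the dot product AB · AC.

AB = B − A = (-2, -2)
AC = C − A = (5, -4)
AB · AC = (-2)·5 + (-2)·(-4) = -10 + 8 = -2

-2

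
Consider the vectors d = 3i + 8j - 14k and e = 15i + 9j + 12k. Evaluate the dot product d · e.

d · e = 3·15 + 8·9 + (-14)·12 = 45 + 72 - 168 = -51

-51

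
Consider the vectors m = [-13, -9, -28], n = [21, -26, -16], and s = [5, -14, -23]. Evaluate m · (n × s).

-3897

n × s:
i: (-26)·(-23) - (-16)·(-14) = 598 - 224 = 374
j: (-16)·5 - 21·(-23) = -80 - (-483) = 403
k: 21·(-14) - (-26)·5 = -294 - (-130) = -164
n × s = (374, 403, -164)
m · (n × s) = (-13)·374 + (-9)·403 + (-28)·(-164) = -4862 - 3627 + 4592 = -3897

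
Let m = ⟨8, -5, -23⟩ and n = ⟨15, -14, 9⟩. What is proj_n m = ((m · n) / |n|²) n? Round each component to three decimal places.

(-0.508, 0.474, -0.305)

m · n = 8·15 + (-5)·(-14) + (-23)·9 = 120 + 70 - 207 = -17
|n|² = 225 + 196 + 81 = 502
proj_n m = (-17/502) · (15, -14, 9) ≈ (-0.508, 0.474, -0.305)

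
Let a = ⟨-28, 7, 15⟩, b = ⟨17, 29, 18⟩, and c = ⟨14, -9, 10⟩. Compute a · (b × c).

b × c:
i: 29·10 - 18·(-9) = 290 - (-162) = 452
j: 18·14 - 17·10 = 252 - 170 = 82
k: 17·(-9) - 29·14 = -153 - 406 = -559
b × c = (452, 82, -559)
a · (b × c) = (-28)·452 + 7·82 + 15·(-559) = -12656 + 574 - 8385 = -20467

-20467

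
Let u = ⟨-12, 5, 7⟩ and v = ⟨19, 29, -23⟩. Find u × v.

i: 5·(-23) - 7·29 = -115 - 203 = -318
j: 7·19 - (-12)·(-23) = 133 - 276 = -143
k: (-12)·29 - 5·19 = -348 - 95 = -443
u × v = (-318, -143, -443)

(-318, -143, -443)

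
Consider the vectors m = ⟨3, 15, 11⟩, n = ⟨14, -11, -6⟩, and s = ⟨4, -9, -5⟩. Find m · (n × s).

n × s:
i: (-11)·(-5) - (-6)·(-9) = 55 - 54 = 1
j: (-6)·4 - 14·(-5) = -24 - (-70) = 46
k: 14·(-9) - (-11)·4 = -126 - (-44) = -82
n × s = (1, 46, -82)
m · (n × s) = 3·1 + 15·46 + 11·(-82) = 3 + 690 - 902 = -209

-209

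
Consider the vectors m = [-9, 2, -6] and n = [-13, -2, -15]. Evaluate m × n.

(-42, -57, 44)

i: 2·(-15) - (-6)·(-2) = -30 - 12 = -42
j: (-6)·(-13) - (-9)·(-15) = 78 - 135 = -57
k: (-9)·(-2) - 2·(-13) = 18 - (-26) = 44
m × n = (-42, -57, 44)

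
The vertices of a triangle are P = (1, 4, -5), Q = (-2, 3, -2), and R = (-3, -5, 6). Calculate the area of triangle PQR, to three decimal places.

17.507

PQ = (-3, -1, 3),  PR = (-4, -9, 11)
i: (-1)·11 - 3·(-9) = -11 - (-27) = 16
j: 3·(-4) - (-3)·11 = -12 - (-33) = 21
k: (-3)·(-9) - (-1)·(-4) = 27 - 4 = 23
PQ × PR = (16, 21, 23)
|PQ × PR| = √1226 ≈ 35.0143
area = ½ · 35.0143 ≈ 17.507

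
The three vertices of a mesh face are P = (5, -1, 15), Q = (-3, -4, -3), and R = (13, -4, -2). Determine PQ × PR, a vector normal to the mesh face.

PQ = (-8, -3, -18)
PR = (8, -3, -17)
i: (-3)·(-17) - (-18)·(-3) = 51 - 54 = -3
j: (-18)·8 - (-8)·(-17) = -144 - 136 = -280
k: (-8)·(-3) - (-3)·8 = 24 - (-24) = 48
PQ × PR = (-3, -280, 48)

(-3, -280, 48)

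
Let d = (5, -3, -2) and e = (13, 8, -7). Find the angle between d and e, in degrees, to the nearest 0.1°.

d · e = 5·13 + (-3)·8 + (-2)·(-7) = 65 - 24 + 14 = 55
|d|² = 25 + 9 + 4 = 38,  |d| = √38 ≈ 6.164414
|e|² = 169 + 64 + 49 = 282,  |e| = √282 ≈ 16.792856
cos θ = 55 / (6.164414 · 16.792856) ≈ 0.53131
θ = arccos(0.53131) ≈ 57.9°

57.9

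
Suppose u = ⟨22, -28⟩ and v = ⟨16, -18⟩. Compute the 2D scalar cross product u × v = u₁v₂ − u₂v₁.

22·(-18) - (-28)·16 = -396 - (-448) = 52

52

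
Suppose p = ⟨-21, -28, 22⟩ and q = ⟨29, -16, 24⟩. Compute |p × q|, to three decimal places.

1650.596

i: (-28)·24 - 22·(-16) = -672 - (-352) = -320
j: 22·29 - (-21)·24 = 638 - (-504) = 1142
k: (-21)·(-16) - (-28)·29 = 336 - (-812) = 1148
p × q = (-320, 1142, 1148)
|p × q| = √((-320)² + 1142² + 1148²) = √2724468 ≈ 1650.5963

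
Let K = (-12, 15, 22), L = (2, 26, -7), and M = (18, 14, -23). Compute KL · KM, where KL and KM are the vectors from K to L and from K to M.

KL = L − K = (14, 11, -29)
KM = M − K = (30, -1, -45)
KL · KM = 14·30 + 11·(-1) + (-29)·(-45) = 420 - 11 + 1305 = 1714

1714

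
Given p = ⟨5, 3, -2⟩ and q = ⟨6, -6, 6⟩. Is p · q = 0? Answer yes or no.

yes

p · q = 5·6 + 3·(-6) + (-2)·6 = 30 - 18 - 12 = 0
Zero, so the vectors are orthogonal.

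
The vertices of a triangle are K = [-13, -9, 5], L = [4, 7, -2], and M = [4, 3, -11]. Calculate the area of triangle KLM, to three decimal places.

KL = (17, 16, -7),  KM = (17, 12, -16)
i: 16·(-16) - (-7)·12 = -256 - (-84) = -172
j: (-7)·17 - 17·(-16) = -119 - (-272) = 153
k: 17·12 - 16·17 = 204 - 272 = -68
KL × KM = (-172, 153, -68)
|KL × KM| = √57617 ≈ 240.0354
area = ½ · 240.0354 ≈ 120.018

120.018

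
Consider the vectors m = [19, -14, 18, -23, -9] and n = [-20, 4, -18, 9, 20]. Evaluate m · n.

-1147

m · n = 19·(-20) + (-14)·4 + 18·(-18) + (-23)·9 + (-9)·20 = -380 - 56 - 324 - 207 - 180 = -1147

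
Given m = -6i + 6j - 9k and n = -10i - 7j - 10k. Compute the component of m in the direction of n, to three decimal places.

m · n = (-6)·(-10) + 6·(-7) + (-9)·(-10) = 60 - 42 + 90 = 108
|n| = √(100 + 49 + 100) = √249 ≈ 15.7797
comp_n m = 108 / √249 ≈ 6.844

6.844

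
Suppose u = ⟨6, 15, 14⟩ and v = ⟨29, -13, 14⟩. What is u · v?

u · v = 6·29 + 15·(-13) + 14·14 = 174 - 195 + 196 = 175

175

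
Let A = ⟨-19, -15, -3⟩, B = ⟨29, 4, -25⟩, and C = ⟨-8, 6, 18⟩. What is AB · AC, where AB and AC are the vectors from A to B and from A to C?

465

AB = B − A = (48, 19, -22)
AC = C − A = (11, 21, 21)
AB · AC = 48·11 + 19·21 + (-22)·21 = 528 + 399 - 462 = 465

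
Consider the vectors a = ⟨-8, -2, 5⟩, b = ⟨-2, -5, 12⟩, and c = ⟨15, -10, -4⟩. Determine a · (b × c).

-989

b × c:
i: (-5)·(-4) - 12·(-10) = 20 - (-120) = 140
j: 12·15 - (-2)·(-4) = 180 - 8 = 172
k: (-2)·(-10) - (-5)·15 = 20 - (-75) = 95
b × c = (140, 172, 95)
a · (b × c) = (-8)·140 + (-2)·172 + 5·95 = -1120 - 344 + 475 = -989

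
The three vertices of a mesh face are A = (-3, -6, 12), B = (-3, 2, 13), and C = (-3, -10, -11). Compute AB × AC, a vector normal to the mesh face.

AB = (0, 8, 1)
AC = (0, -4, -23)
i: 8·(-23) - 1·(-4) = -184 - (-4) = -180
j: 1·0 - 0·(-23) = 0 - 0 = 0
k: 0·(-4) - 8·0 = 0 - 0 = 0
AB × AC = (-180, 0, 0)

(-180, 0, 0)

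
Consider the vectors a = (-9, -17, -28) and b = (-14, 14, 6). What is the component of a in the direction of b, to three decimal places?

a · b = (-9)·(-14) + (-17)·14 + (-28)·6 = 126 - 238 - 168 = -280
|b| = √(196 + 196 + 36) = √428 ≈ 20.6882
comp_b a = -280 / √428 ≈ -13.534

-13.534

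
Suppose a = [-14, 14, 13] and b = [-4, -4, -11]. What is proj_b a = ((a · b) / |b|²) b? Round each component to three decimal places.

a · b = (-14)·(-4) + 14·(-4) + 13·(-11) = 56 - 56 - 143 = -143
|b|² = 16 + 16 + 121 = 153
proj_b a = (-143/153) · (-4, -4, -11) ≈ (3.739, 3.739, 10.281)

(3.739, 3.739, 10.281)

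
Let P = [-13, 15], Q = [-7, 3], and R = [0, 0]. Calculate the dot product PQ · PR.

258

PQ = Q − P = (6, -12)
PR = R − P = (13, -15)
PQ · PR = 6·13 + (-12)·(-15) = 78 + 180 = 258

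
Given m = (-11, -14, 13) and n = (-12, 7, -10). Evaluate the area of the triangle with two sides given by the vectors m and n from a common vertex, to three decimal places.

182.471

i: (-14)·(-10) - 13·7 = 140 - 91 = 49
j: 13·(-12) - (-11)·(-10) = -156 - 110 = -266
k: (-11)·7 - (-14)·(-12) = -77 - 168 = -245
m × n = (49, -266, -245)
|m × n| = √(49² + (-266)² + (-245)²) = √133182 ≈ 364.9411
area = ½ · 364.9411 ≈ 182.471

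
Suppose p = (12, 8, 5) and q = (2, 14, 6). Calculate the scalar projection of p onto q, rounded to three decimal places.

10.806

p · q = 12·2 + 8·14 + 5·6 = 24 + 112 + 30 = 166
|q| = √(4 + 196 + 36) = √236 ≈ 15.3623
comp_q p = 166 / √236 ≈ 10.806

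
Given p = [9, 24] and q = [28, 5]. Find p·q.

p · q = 9·28 + 24·5 = 252 + 120 = 372

372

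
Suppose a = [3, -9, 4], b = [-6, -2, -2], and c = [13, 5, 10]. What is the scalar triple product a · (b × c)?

-352

b × c:
i: (-2)·10 - (-2)·5 = -20 - (-10) = -10
j: (-2)·13 - (-6)·10 = -26 - (-60) = 34
k: (-6)·5 - (-2)·13 = -30 - (-26) = -4
b × c = (-10, 34, -4)
a · (b × c) = 3·(-10) + (-9)·34 + 4·(-4) = -30 - 306 - 16 = -352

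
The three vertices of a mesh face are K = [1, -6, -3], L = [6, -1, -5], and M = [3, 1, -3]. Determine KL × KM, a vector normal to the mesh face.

KL = (5, 5, -2)
KM = (2, 7, 0)
i: 5·0 - (-2)·7 = 0 - (-14) = 14
j: (-2)·2 - 5·0 = -4 - 0 = -4
k: 5·7 - 5·2 = 35 - 10 = 25
KL × KM = (14, -4, 25)

(14, -4, 25)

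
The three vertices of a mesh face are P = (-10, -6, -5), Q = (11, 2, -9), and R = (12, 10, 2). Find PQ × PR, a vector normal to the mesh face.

PQ = (21, 8, -4)
PR = (22, 16, 7)
i: 8·7 - (-4)·16 = 56 - (-64) = 120
j: (-4)·22 - 21·7 = -88 - 147 = -235
k: 21·16 - 8·22 = 336 - 176 = 160
PQ × PR = (120, -235, 160)

(120, -235, 160)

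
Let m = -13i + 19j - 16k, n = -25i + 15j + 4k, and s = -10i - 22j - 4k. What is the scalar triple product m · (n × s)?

-14224

n × s:
i: 15·(-4) - 4·(-22) = -60 - (-88) = 28
j: 4·(-10) - (-25)·(-4) = -40 - 100 = -140
k: (-25)·(-22) - 15·(-10) = 550 - (-150) = 700
n × s = (28, -140, 700)
m · (n × s) = (-13)·28 + 19·(-140) + (-16)·700 = -364 - 2660 - 11200 = -14224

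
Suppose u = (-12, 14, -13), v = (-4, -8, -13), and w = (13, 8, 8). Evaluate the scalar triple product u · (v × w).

v × w:
i: (-8)·8 - (-13)·8 = -64 - (-104) = 40
j: (-13)·13 - (-4)·8 = -169 - (-32) = -137
k: (-4)·8 - (-8)·13 = -32 - (-104) = 72
v × w = (40, -137, 72)
u · (v × w) = (-12)·40 + 14·(-137) + (-13)·72 = -480 - 1918 - 936 = -3334

-3334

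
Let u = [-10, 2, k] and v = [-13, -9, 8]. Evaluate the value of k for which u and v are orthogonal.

-14

u · v = (-10)·(-13) + 2·(-9) + k·8 = 112 + 8k
Set equal to 0: 8k = -112, so k = -14.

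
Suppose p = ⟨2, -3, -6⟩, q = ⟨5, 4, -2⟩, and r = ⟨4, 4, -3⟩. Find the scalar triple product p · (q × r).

-53

q × r:
i: 4·(-3) - (-2)·4 = -12 - (-8) = -4
j: (-2)·4 - 5·(-3) = -8 - (-15) = 7
k: 5·4 - 4·4 = 20 - 16 = 4
q × r = (-4, 7, 4)
p · (q × r) = 2·(-4) + (-3)·7 + (-6)·4 = -8 - 21 - 24 = -53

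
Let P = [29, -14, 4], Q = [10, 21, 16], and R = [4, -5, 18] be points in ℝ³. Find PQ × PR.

(382, -34, 704)

PQ = (-19, 35, 12)
PR = (-25, 9, 14)
i: 35·14 - 12·9 = 490 - 108 = 382
j: 12·(-25) - (-19)·14 = -300 - (-266) = -34
k: (-19)·9 - 35·(-25) = -171 - (-875) = 704
PQ × PR = (382, -34, 704)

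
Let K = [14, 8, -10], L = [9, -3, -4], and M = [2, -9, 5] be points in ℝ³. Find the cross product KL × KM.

(-63, 3, -47)

KL = (-5, -11, 6)
KM = (-12, -17, 15)
i: (-11)·15 - 6·(-17) = -165 - (-102) = -63
j: 6·(-12) - (-5)·15 = -72 - (-75) = 3
k: (-5)·(-17) - (-11)·(-12) = 85 - 132 = -47
KL × KM = (-63, 3, -47)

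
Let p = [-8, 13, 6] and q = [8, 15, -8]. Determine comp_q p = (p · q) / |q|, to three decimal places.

p · q = (-8)·8 + 13·15 + 6·(-8) = -64 + 195 - 48 = 83
|q| = √(64 + 225 + 64) = √353 ≈ 18.7883
comp_q p = 83 / √353 ≈ 4.418

4.418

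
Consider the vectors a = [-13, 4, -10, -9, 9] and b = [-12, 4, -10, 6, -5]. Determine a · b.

173

a · b = (-13)·(-12) + 4·4 + (-10)·(-10) + (-9)·6 + 9·(-5) = 156 + 16 + 100 - 54 - 45 = 173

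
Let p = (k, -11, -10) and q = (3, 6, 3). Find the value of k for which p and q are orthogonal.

p · q = k·3 + (-11)·6 + (-10)·3 = -96 + 3k
Set equal to 0: 3k = 96, so k = 32.

32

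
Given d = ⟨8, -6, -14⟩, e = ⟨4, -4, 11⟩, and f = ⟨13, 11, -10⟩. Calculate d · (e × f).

e × f:
i: (-4)·(-10) - 11·11 = 40 - 121 = -81
j: 11·13 - 4·(-10) = 143 - (-40) = 183
k: 4·11 - (-4)·13 = 44 - (-52) = 96
e × f = (-81, 183, 96)
d · (e × f) = 8·(-81) + (-6)·183 + (-14)·96 = -648 - 1098 - 1344 = -3090

-3090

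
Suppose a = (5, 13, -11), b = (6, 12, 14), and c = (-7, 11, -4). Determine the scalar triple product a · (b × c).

-3622

b × c:
i: 12·(-4) - 14·11 = -48 - 154 = -202
j: 14·(-7) - 6·(-4) = -98 - (-24) = -74
k: 6·11 - 12·(-7) = 66 - (-84) = 150
b × c = (-202, -74, 150)
a · (b × c) = 5·(-202) + 13·(-74) + (-11)·150 = -1010 - 962 - 1650 = -3622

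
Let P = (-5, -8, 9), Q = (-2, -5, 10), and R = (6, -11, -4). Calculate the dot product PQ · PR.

PQ = Q − P = (3, 3, 1)
PR = R − P = (11, -3, -13)
PQ · PR = 3·11 + 3·(-3) + 1·(-13) = 33 - 9 - 13 = 11

11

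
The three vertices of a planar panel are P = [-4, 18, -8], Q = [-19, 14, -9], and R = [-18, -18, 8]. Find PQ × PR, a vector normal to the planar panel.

PQ = (-15, -4, -1)
PR = (-14, -36, 16)
i: (-4)·16 - (-1)·(-36) = -64 - 36 = -100
j: (-1)·(-14) - (-15)·16 = 14 - (-240) = 254
k: (-15)·(-36) - (-4)·(-14) = 540 - 56 = 484
PQ × PR = (-100, 254, 484)

(-100, 254, 484)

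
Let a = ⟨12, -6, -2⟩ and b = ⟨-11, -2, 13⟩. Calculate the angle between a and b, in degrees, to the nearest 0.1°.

a · b = 12·(-11) + (-6)·(-2) + (-2)·13 = -132 + 12 - 26 = -146
|a|² = 144 + 36 + 4 = 184,  |a| = √184 ≈ 13.564660
|b|² = 121 + 4 + 169 = 294,  |b| = √294 ≈ 17.146428
cos θ = -146 / (13.564660 · 17.146428) ≈ -0.62773
θ = arccos(-0.62773) ≈ 128.9°

128.9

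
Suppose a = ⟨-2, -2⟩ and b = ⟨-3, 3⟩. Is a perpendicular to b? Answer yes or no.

yes

a · b = (-2)·(-3) + (-2)·3 = 6 - 6 = 0
Zero, so the vectors are orthogonal.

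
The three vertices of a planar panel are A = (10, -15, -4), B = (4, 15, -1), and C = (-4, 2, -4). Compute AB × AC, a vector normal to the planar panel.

AB = (-6, 30, 3)
AC = (-14, 17, 0)
i: 30·0 - 3·17 = 0 - 51 = -51
j: 3·(-14) - (-6)·0 = -42 - 0 = -42
k: (-6)·17 - 30·(-14) = -102 - (-420) = 318
AB × AC = (-51, -42, 318)

(-51, -42, 318)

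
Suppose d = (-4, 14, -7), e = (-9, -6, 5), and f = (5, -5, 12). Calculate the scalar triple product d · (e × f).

1525

e × f:
i: (-6)·12 - 5·(-5) = -72 - (-25) = -47
j: 5·5 - (-9)·12 = 25 - (-108) = 133
k: (-9)·(-5) - (-6)·5 = 45 - (-30) = 75
e × f = (-47, 133, 75)
d · (e × f) = (-4)·(-47) + 14·133 + (-7)·75 = 188 + 1862 - 525 = 1525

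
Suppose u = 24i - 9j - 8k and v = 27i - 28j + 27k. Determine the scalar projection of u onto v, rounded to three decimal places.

14.446

u · v = 24·27 + (-9)·(-28) + (-8)·27 = 648 + 252 - 216 = 684
|v| = √(729 + 784 + 729) = √2242 ≈ 47.3498
comp_v u = 684 / √2242 ≈ 14.446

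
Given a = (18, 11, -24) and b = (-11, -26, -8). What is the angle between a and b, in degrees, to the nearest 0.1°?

108.1

a · b = 18·(-11) + 11·(-26) + (-24)·(-8) = -198 - 286 + 192 = -292
|a|² = 324 + 121 + 576 = 1021,  |a| = √1021 ≈ 31.953091
|b|² = 121 + 676 + 64 = 861,  |b| = √861 ≈ 29.342802
cos θ = -292 / (31.953091 · 29.342802) ≈ -0.31144
θ = arccos(-0.31144) ≈ 108.1°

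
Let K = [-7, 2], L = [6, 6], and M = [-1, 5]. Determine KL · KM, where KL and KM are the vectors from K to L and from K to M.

90

KL = L − K = (13, 4)
KM = M − K = (6, 3)
KL · KM = 13·6 + 4·3 = 78 + 12 = 90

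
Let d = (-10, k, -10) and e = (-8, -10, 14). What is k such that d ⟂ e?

d · e = (-10)·(-8) + k·(-10) + (-10)·14 = -60 - 10k
Set equal to 0: -10k = 60, so k = -6.

-6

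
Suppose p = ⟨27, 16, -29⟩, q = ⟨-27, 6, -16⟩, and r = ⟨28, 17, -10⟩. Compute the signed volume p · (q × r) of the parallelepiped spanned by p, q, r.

12419

q × r:
i: 6·(-10) - (-16)·17 = -60 - (-272) = 212
j: (-16)·28 - (-27)·(-10) = -448 - 270 = -718
k: (-27)·17 - 6·28 = -459 - 168 = -627
q × r = (212, -718, -627)
p · (q × r) = 27·212 + 16·(-718) + (-29)·(-627) = 5724 - 11488 + 18183 = 12419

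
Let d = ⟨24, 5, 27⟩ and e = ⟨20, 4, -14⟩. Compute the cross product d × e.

(-178, 876, -4)

i: 5·(-14) - 27·4 = -70 - 108 = -178
j: 27·20 - 24·(-14) = 540 - (-336) = 876
k: 24·4 - 5·20 = 96 - 100 = -4
d × e = (-178, 876, -4)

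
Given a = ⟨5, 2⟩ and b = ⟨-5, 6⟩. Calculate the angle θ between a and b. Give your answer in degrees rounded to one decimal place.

a · b = 5·(-5) + 2·6 = -25 + 12 = -13
|a|² = 25 + 4 = 29,  |a| = √29 ≈ 5.385165
|b|² = 25 + 36 = 61,  |b| = √61 ≈ 7.810250
cos θ = -13 / (5.385165 · 7.810250) ≈ -0.30909
θ = arccos(-0.30909) ≈ 108.0°

108.0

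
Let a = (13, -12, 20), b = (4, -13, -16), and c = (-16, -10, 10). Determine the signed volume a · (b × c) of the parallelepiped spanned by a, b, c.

-11322

b × c:
i: (-13)·10 - (-16)·(-10) = -130 - 160 = -290
j: (-16)·(-16) - 4·10 = 256 - 40 = 216
k: 4·(-10) - (-13)·(-16) = -40 - 208 = -248
b × c = (-290, 216, -248)
a · (b × c) = 13·(-290) + (-12)·216 + 20·(-248) = -3770 - 2592 - 4960 = -11322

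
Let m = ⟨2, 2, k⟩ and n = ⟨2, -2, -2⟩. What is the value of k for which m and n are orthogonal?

m · n = 2·2 + 2·(-2) + k·(-2) = 0 - 2k
Set equal to 0: -2k = 0, so k = 0.

0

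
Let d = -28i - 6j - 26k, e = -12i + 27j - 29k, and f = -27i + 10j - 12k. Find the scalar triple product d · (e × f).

e × f:
i: 27·(-12) - (-29)·10 = -324 - (-290) = -34
j: (-29)·(-27) - (-12)·(-12) = 783 - 144 = 639
k: (-12)·10 - 27·(-27) = -120 - (-729) = 609
e × f = (-34, 639, 609)
d · (e × f) = (-28)·(-34) + (-6)·639 + (-26)·609 = 952 - 3834 - 15834 = -18716

-18716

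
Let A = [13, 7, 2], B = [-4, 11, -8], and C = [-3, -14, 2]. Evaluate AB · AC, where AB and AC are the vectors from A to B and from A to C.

AB = B − A = (-17, 4, -10)
AC = C − A = (-16, -21, 0)
AB · AC = (-17)·(-16) + 4·(-21) + (-10)·0 = 272 - 84 + 0 = 188

188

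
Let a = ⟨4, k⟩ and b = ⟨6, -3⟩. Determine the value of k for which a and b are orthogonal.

a · b = 4·6 + k·(-3) = 24 - 3k
Set equal to 0: -3k = -24, so k = 8.

8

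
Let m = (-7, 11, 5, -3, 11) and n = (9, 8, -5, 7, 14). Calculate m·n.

133

m · n = (-7)·9 + 11·8 + 5·(-5) + (-3)·7 + 11·14 = -63 + 88 - 25 - 21 + 154 = 133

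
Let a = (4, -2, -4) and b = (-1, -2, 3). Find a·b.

-12

a · b = 4·(-1) + (-2)·(-2) + (-4)·3 = -4 + 4 - 12 = -12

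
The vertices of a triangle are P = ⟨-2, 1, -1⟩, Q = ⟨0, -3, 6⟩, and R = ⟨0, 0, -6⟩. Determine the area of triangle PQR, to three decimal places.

18.310

PQ = (2, -4, 7),  PR = (2, -1, -5)
i: (-4)·(-5) - 7·(-1) = 20 - (-7) = 27
j: 7·2 - 2·(-5) = 14 - (-10) = 24
k: 2·(-1) - (-4)·2 = -2 - (-8) = 6
PQ × PR = (27, 24, 6)
|PQ × PR| = √1341 ≈ 36.6197
area = ½ · 36.6197 ≈ 18.310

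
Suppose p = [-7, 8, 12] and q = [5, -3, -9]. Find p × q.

(-36, -3, -19)

i: 8·(-9) - 12·(-3) = -72 - (-36) = -36
j: 12·5 - (-7)·(-9) = 60 - 63 = -3
k: (-7)·(-3) - 8·5 = 21 - 40 = -19
p × q = (-36, -3, -19)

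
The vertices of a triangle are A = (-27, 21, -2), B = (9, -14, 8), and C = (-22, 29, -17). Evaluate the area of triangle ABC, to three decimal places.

AB = (36, -35, 10),  AC = (5, 8, -15)
i: (-35)·(-15) - 10·8 = 525 - 80 = 445
j: 10·5 - 36·(-15) = 50 - (-540) = 590
k: 36·8 - (-35)·5 = 288 - (-175) = 463
AB × AC = (445, 590, 463)
|AB × AC| = √760494 ≈ 872.0631
area = ½ · 872.0631 ≈ 436.032

436.032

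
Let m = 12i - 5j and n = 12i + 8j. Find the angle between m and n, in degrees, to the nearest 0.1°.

56.3

m · n = 12·12 + (-5)·8 = 144 - 40 = 104
|m|² = 144 + 25 = 169,  |m| = √169 ≈ 13.000000
|n|² = 144 + 64 = 208,  |n| = √208 ≈ 14.422205
cos θ = 104 / (13.000000 · 14.422205) ≈ 0.55470
θ = arccos(0.55470) ≈ 56.3°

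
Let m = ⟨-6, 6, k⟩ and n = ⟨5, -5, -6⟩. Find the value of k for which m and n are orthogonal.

-10

m · n = (-6)·5 + 6·(-5) + k·(-6) = -60 - 6k
Set equal to 0: -6k = 60, so k = -10.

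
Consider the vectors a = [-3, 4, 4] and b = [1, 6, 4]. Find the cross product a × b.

(-8, 16, -22)

i: 4·4 - 4·6 = 16 - 24 = -8
j: 4·1 - (-3)·4 = 4 - (-12) = 16
k: (-3)·6 - 4·1 = -18 - 4 = -22
a × b = (-8, 16, -22)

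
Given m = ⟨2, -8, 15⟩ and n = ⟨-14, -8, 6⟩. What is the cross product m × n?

(72, -222, -128)

i: (-8)·6 - 15·(-8) = -48 - (-120) = 72
j: 15·(-14) - 2·6 = -210 - 12 = -222
k: 2·(-8) - (-8)·(-14) = -16 - 112 = -128
m × n = (72, -222, -128)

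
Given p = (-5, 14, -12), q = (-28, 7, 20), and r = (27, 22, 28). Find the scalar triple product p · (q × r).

29416

q × r:
i: 7·28 - 20·22 = 196 - 440 = -244
j: 20·27 - (-28)·28 = 540 - (-784) = 1324
k: (-28)·22 - 7·27 = -616 - 189 = -805
q × r = (-244, 1324, -805)
p · (q × r) = (-5)·(-244) + 14·1324 + (-12)·(-805) = 1220 + 18536 + 9660 = 29416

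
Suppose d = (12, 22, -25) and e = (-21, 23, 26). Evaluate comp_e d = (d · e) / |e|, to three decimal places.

d · e = 12·(-21) + 22·23 + (-25)·26 = -252 + 506 - 650 = -396
|e| = √(441 + 529 + 676) = √1646 ≈ 40.5709
comp_e d = -396 / √1646 ≈ -9.761

-9.761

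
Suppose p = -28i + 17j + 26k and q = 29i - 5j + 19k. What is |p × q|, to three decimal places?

i: 17·19 - 26·(-5) = 323 - (-130) = 453
j: 26·29 - (-28)·19 = 754 - (-532) = 1286
k: (-28)·(-5) - 17·29 = 140 - 493 = -353
p × q = (453, 1286, -353)
|p × q| = √(453² + 1286² + (-353)²) = √1983614 ≈ 1408.4083

1408.408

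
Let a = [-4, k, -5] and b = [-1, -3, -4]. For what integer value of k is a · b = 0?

8

a · b = (-4)·(-1) + k·(-3) + (-5)·(-4) = 24 - 3k
Set equal to 0: -3k = -24, so k = 8.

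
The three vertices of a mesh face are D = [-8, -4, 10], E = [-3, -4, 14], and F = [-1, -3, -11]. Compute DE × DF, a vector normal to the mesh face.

DE = (5, 0, 4)
DF = (7, 1, -21)
i: 0·(-21) - 4·1 = 0 - 4 = -4
j: 4·7 - 5·(-21) = 28 - (-105) = 133
k: 5·1 - 0·7 = 5 - 0 = 5
DE × DF = (-4, 133, 5)

(-4, 133, 5)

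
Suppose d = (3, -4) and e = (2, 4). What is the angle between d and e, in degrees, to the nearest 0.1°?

d · e = 3·2 + (-4)·4 = 6 - 16 = -10
|d|² = 9 + 16 = 25,  |d| = √25 ≈ 5.000000
|e|² = 4 + 16 = 20,  |e| = √20 ≈ 4.472136
cos θ = -10 / (5.000000 · 4.472136) ≈ -0.44721
θ = arccos(-0.44721) ≈ 116.6°

116.6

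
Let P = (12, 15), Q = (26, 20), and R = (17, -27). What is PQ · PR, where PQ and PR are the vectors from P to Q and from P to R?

PQ = Q − P = (14, 5)
PR = R − P = (5, -42)
PQ · PR = 14·5 + 5·(-42) = 70 - 210 = -140

-140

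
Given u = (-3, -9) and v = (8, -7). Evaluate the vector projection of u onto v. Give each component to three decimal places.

(2.761, -2.416)

u · v = (-3)·8 + (-9)·(-7) = -24 + 63 = 39
|v|² = 64 + 49 = 113
proj_v u = (39/113) · (8, -7) ≈ (2.761, -2.416)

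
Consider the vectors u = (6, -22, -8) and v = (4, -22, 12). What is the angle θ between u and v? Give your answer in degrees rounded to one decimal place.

u · v = 6·4 + (-22)·(-22) + (-8)·12 = 24 + 484 - 96 = 412
|u|² = 36 + 484 + 64 = 584,  |u| = √584 ≈ 24.166092
|v|² = 16 + 484 + 144 = 644,  |v| = √644 ≈ 25.377155
cos θ = 412 / (24.166092 · 25.377155) ≈ 0.67181
θ = arccos(0.67181) ≈ 47.8°

47.8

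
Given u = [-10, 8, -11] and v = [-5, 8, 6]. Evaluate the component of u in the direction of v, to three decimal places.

u · v = (-10)·(-5) + 8·8 + (-11)·6 = 50 + 64 - 66 = 48
|v| = √(25 + 64 + 36) = √125 ≈ 11.1803
comp_v u = 48 / √125 ≈ 4.293

4.293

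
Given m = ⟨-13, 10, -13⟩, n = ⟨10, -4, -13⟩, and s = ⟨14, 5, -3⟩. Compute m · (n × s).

-3899

n × s:
i: (-4)·(-3) - (-13)·5 = 12 - (-65) = 77
j: (-13)·14 - 10·(-3) = -182 - (-30) = -152
k: 10·5 - (-4)·14 = 50 - (-56) = 106
n × s = (77, -152, 106)
m · (n × s) = (-13)·77 + 10·(-152) + (-13)·106 = -1001 - 1520 - 1378 = -3899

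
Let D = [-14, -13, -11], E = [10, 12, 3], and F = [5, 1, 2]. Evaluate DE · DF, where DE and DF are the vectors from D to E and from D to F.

988

DE = E − D = (24, 25, 14)
DF = F − D = (19, 14, 13)
DE · DF = 24·19 + 25·14 + 14·13 = 456 + 350 + 182 = 988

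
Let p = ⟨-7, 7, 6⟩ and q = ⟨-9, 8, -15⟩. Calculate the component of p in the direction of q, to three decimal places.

p · q = (-7)·(-9) + 7·8 + 6·(-15) = 63 + 56 - 90 = 29
|q| = √(81 + 64 + 225) = √370 ≈ 19.2354
comp_q p = 29 / √370 ≈ 1.508

1.508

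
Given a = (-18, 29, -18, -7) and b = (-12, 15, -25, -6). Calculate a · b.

1143

a · b = (-18)·(-12) + 29·15 + (-18)·(-25) + (-7)·(-6) = 216 + 435 + 450 + 42 = 1143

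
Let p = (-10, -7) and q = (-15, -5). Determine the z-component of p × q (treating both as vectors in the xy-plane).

-55

(-10)·(-5) - (-7)·(-15) = 50 - 105 = -55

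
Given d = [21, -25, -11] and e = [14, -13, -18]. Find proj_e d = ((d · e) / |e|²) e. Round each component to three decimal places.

(16.601, -15.415, -21.344)

d · e = 21·14 + (-25)·(-13) + (-11)·(-18) = 294 + 325 + 198 = 817
|e|² = 196 + 169 + 324 = 689
proj_e d = (817/689) · (14, -13, -18) ≈ (16.601, -15.415, -21.344)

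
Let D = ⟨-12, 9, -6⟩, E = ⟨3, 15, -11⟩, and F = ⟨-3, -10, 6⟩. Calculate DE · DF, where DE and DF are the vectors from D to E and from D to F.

DE = E − D = (15, 6, -5)
DF = F − D = (9, -19, 12)
DE · DF = 15·9 + 6·(-19) + (-5)·12 = 135 - 114 - 60 = -39

-39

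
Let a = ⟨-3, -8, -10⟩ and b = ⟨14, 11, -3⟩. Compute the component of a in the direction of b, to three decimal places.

a · b = (-3)·14 + (-8)·11 + (-10)·(-3) = -42 - 88 + 30 = -100
|b| = √(196 + 121 + 9) = √326 ≈ 18.0555
comp_b a = -100 / √326 ≈ -5.538

-5.538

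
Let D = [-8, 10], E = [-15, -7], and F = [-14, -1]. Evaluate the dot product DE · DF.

DE = E − D = (-7, -17)
DF = F − D = (-6, -11)
DE · DF = (-7)·(-6) + (-17)·(-11) = 42 + 187 = 229

229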